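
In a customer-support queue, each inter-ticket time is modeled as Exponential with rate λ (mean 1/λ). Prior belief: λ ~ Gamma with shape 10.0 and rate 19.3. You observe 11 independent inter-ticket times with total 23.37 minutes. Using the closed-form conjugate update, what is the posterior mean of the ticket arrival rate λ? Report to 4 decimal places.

0.4921

With a Gamma(shape α, rate β) prior on the exponential rate λ, the posterior after n observations with total T = Σxᵢ is Gamma(α+n, β+T).
Posterior: Gamma(10.0+11, 19.3+23.37) = Gamma(21.0, 42.67).
Posterior mean of λ = α/β = 21.0/42.67 = 0.4921.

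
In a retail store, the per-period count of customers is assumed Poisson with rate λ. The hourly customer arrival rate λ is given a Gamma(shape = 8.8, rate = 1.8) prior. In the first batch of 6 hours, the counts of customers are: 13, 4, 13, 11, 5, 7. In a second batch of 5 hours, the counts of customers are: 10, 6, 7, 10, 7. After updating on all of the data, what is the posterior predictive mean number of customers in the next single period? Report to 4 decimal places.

7.9531

With a Gamma(shape α, rate β) prior, the Poisson likelihood is conjugate: the posterior is Gamma(α + ΣXᵢ, β + n).
Batch 1: sum of counts S = 53 over n = 6 hours.
After batch 1: Gamma(α+S, β+n) = Gamma(8.8+53, 1.8+6) = Gamma(61.8, 7.8).
Batch 2: sum of counts S = 40 over n = 5 hours.
After batch 2: Gamma(α+S, β+n) = Gamma(61.8+40, 7.8+5) = Gamma(101.8, 12.8).
The predictive distribution for one future period is NegBinom with mean α/β = 7.9531.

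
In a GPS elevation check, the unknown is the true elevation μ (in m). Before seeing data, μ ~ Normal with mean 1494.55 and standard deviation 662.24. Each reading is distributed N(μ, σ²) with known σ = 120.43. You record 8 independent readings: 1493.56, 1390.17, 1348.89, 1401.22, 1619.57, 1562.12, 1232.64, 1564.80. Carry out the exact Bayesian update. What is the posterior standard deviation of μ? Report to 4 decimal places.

42.4907

For Normal data with known variance σ², a Normal(μ₀, σ₀²) prior on μ is conjugate. Posterior precision = 1/σ₀² + n/σ²; posterior mean is the precision-weighted average of μ₀ and x̄.
σ₀² = 662.24² = 438561.8176, σ² = 120.43² = 14503.3849; σ² + n·σ₀² = 14503.3849 + 8·438561.8176 = 3522997.9257.
Posterior precision = 1/σ₀² + n/σ² = 1/438561.8176 + 8/14503.3849 = (σ² + n·σ₀²)/(σ₀²σ²) = 3522997.9257/(438561.8176·14503.3849); posterior variance σₙ² = σ₀²σ²/(σ² + n·σ₀²) = 438561.8176·14503.3849/3522997.9257 = 1805.459718.
Posterior SD = √σₙ² = √(438561.8176·14503.3849/3522997.9257) = 42.4907.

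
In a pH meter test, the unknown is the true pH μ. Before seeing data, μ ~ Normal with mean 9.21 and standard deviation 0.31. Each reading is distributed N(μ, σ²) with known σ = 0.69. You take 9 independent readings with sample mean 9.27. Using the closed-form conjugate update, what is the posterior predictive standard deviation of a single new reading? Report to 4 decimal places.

For Normal data with known variance σ², a Normal(μ₀, σ₀²) prior on μ is conjugate. Posterior precision = 1/σ₀² + n/σ²; posterior mean is the precision-weighted average of μ₀ and x̄.
σ₀² = 0.31² = 0.0961, σ² = 0.69² = 0.4761; σ² + n·σ₀² = 0.4761 + 9·0.0961 = 1.341.
Posterior precision = 1/σ₀² + n/σ² = 1/0.0961 + 9/0.4761 = (σ² + n·σ₀²)/(σ₀²σ²) = 1.341/(0.0961·0.4761); posterior variance σₙ² = σ₀²σ²/(σ² + n·σ₀²) = 0.0961·0.4761/1.341 = 0.034119.
Predictive variance for one new observation = σₙ² + σ² = 0.0961·0.4761/1.341 + 0.4761 = σ²·(σ₀² + 1.341)/1.341 = 0.4761·1.4371/1.341 = 0.510219; SD = √(0.4761·1.4371/1.341) = 0.7143.

0.7143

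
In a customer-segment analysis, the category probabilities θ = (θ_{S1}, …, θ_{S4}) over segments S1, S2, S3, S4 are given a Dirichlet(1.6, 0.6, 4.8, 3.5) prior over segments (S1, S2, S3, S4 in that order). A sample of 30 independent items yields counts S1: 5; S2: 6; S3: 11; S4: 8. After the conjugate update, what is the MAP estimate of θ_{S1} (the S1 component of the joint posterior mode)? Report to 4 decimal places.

The Dirichlet prior is conjugate to the Multinomial likelihood: each posterior αⱼ = prior αⱼ + observed count nⱼ.
Posterior concentration: (6.6, 6.6, 15.8, 11.5), total = 40.5.
Joint mode component: (α_{S1}−1)/(Σα−K) = 5.6/36.5 = 0.1534.

0.1534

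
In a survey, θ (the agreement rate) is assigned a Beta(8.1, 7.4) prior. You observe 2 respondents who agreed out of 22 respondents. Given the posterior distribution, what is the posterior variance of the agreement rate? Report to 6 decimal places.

The Beta prior is conjugate to a Binomial/Bernoulli likelihood; the update adds successes to α and failures to β.
Posterior: Beta(α+k, β+n−k) = Beta(8.1+2, 7.4+20) = Beta(10.1, 27.4).
Var = αβ/((α+β)²(α+β+1)) = 10.1·27.4/(37.5²·38.5) = 0.005112.

0.005112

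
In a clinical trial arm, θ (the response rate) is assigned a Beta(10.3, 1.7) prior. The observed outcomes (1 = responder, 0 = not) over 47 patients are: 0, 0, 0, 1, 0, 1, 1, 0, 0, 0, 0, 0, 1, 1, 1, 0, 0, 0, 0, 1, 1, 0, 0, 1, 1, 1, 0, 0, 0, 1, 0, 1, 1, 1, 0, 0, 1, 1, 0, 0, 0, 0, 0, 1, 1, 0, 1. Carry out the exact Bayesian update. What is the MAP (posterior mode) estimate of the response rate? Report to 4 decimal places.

0.5140

The Beta prior is conjugate to a Binomial/Bernoulli likelihood; the update adds successes to α and failures to β.
Posterior: Beta(α+k, β+n−k) = Beta(10.3+20, 1.7+27) = Beta(30.3, 28.7).
Mode of Beta(a,b) for a,b>1 is (a−1)/(a+b−2) = 29.3/57.0 = 0.5140.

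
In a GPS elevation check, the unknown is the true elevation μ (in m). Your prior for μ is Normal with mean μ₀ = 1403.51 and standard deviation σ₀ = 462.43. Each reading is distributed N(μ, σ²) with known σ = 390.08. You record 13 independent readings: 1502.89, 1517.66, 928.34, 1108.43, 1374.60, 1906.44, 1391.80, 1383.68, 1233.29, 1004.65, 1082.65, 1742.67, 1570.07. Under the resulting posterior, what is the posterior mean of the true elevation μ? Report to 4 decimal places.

For Normal data with known variance σ², a Normal(μ₀, σ₀²) prior on μ is conjugate. Posterior precision = 1/σ₀² + n/σ²; posterior mean is the precision-weighted average of μ₀ and x̄.
Σxᵢ = 1502.89 + 1517.66 + 928.34 + 1108.43 + 1374.60 + 1906.44 + 1391.80 + 1383.68 + 1233.29 + 1004.65 + 1082.65 + 1742.67 + 1570.07 = 17747.17, so n·x̄ = 17747.17.
σ₀² = 462.43² = 213841.5049, σ² = 390.08² = 152162.4064; σ² + n·σ₀² = 152162.4064 + 13·213841.5049 = 2932101.9701.
Posterior mean = (μ₀/σ₀² + n·x̄/σ²)/(1/σ₀² + n/σ²) = (σ²·μ₀ + σ₀²·n·x̄)/(σ² + n·σ₀²) = (152162.4064·1403.51 + 213841.5049·17747.17)/2932101.9701 = 4008642999.522597/2932101.9701 = 1367.1567.

1367.1567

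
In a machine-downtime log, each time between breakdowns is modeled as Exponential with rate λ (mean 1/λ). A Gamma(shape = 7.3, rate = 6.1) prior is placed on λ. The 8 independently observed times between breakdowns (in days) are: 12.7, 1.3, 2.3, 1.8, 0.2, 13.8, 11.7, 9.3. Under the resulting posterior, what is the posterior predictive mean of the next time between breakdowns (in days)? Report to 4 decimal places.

4.1399

With a Gamma(shape α, rate β) prior on the exponential rate λ, the posterior after n observations with total T = Σxᵢ is Gamma(α+n, β+T).
Sum of observations T = 53.1 days; n = 8.
Posterior: Gamma(7.3+8, 6.1+53.1) = Gamma(15.3, 59.2).
The predictive distribution for the next observation is Lomax; its mean is β/(α−1) = 59.2/14.3 = 4.1399.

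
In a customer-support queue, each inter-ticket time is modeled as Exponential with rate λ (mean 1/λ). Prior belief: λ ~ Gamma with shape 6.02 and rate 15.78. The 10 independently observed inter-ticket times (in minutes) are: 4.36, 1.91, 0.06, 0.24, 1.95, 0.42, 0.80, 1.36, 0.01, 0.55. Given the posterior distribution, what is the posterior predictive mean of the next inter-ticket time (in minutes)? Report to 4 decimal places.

1.8269

With a Gamma(shape α, rate β) prior on the exponential rate λ, the posterior after n observations with total T = Σxᵢ is Gamma(α+n, β+T).
Sum of observations T = 11.66 minutes; n = 10.
Posterior: Gamma(6.02+10, 15.78+11.66) = Gamma(16.02, 27.44).
The predictive distribution for the next observation is Lomax; its mean is β/(α−1) = 27.44/15.02 = 1.8269.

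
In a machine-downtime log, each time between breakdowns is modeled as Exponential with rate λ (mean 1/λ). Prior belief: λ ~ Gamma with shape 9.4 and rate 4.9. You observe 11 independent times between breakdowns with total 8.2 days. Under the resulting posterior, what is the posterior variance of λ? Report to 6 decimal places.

0.118874

With a Gamma(shape α, rate β) prior on the exponential rate λ, the posterior after n observations with total T = Σxᵢ is Gamma(α+n, β+T).
Posterior: Gamma(9.4+11, 4.9+8.2) = Gamma(20.4, 13.1).
Var = α/β² = 0.118874.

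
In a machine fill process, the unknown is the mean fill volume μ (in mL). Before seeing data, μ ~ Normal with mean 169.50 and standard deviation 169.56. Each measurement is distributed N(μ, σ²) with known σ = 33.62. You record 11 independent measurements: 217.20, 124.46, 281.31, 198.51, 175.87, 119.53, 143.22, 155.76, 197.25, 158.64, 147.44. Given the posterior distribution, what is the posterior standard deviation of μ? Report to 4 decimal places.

For Normal data with known variance σ², a Normal(μ₀, σ₀²) prior on μ is conjugate. Posterior precision = 1/σ₀² + n/σ²; posterior mean is the precision-weighted average of μ₀ and x̄.
σ₀² = 169.56² = 28750.5936, σ² = 33.62² = 1130.3044; σ² + n·σ₀² = 1130.3044 + 11·28750.5936 = 317386.834.
Posterior precision = 1/σ₀² + n/σ² = 1/28750.5936 + 11/1130.3044 = (σ² + n·σ₀²)/(σ₀²σ²) = 317386.834/(28750.5936·1130.3044); posterior variance σₙ² = σ₀²σ²/(σ² + n·σ₀²) = 28750.5936·1130.3044/317386.834 = 102.389006.
Posterior SD = √σₙ² = √(28750.5936·1130.3044/317386.834) = 10.1187.

10.1187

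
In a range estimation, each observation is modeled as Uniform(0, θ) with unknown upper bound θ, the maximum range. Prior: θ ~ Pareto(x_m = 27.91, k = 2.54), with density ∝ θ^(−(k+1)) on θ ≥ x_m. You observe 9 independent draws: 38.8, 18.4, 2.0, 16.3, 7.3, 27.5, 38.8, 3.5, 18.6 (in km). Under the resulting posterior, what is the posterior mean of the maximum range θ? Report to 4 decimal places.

A Pareto(scale x_m, shape k) prior on the upper bound θ of Uniform(0, θ) is conjugate: posterior is Pareto(max(x_m, max xᵢ), k + n).
Sample maximum = 38.8; prior scale x_m = 27.91 → posterior scale = max = 38.80.
Posterior shape = 2.54 + 9 = 11.54.
E[θ|data] = k·x_m/(k−1) = 11.54·38.80/10.54 = 42.4812.

42.4812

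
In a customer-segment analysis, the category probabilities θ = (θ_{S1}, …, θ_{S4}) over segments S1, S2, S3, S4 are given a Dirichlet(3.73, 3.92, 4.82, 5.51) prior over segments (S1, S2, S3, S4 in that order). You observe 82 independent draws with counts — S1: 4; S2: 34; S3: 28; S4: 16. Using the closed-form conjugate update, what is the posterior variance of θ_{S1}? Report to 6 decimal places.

0.000706

The Dirichlet prior is conjugate to the Multinomial likelihood: each posterior αⱼ = prior αⱼ + observed count nⱼ.
Posterior concentration: (7.73, 37.92, 32.82, 21.51), total = 99.98.
Var[θ_j] = α_j(Σα−α_j)/((Σα)²(Σα+1)) = 7.73·92.25/(99.98²·100.98) = 0.000706.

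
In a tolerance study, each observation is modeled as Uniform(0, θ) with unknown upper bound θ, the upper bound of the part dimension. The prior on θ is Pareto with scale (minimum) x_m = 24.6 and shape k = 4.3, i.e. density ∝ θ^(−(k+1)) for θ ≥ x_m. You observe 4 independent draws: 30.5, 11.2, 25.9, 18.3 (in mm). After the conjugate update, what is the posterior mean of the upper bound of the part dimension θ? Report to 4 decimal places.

34.6781

A Pareto(scale x_m, shape k) prior on the upper bound θ of Uniform(0, θ) is conjugate: posterior is Pareto(max(x_m, max xᵢ), k + n).
Sample maximum = 30.5; prior scale x_m = 24.6 → posterior scale = max = 30.5.
Posterior shape = 4.3 + 4 = 8.3.
E[θ|data] = k·x_m/(k−1) = 8.3·30.5/7.3 = 34.6781.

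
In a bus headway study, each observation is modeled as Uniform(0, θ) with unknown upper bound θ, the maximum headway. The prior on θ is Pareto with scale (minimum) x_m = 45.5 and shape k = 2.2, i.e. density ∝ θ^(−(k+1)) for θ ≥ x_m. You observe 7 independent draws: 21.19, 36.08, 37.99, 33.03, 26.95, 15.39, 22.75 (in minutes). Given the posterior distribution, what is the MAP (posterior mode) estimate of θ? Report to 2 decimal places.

45.50

A Pareto(scale x_m, shape k) prior on the upper bound θ of Uniform(0, θ) is conjugate: posterior is Pareto(max(x_m, max xᵢ), k + n).
Sample maximum = 37.99; prior scale x_m = 45.5 → posterior scale = max = 45.50.
Posterior shape = 2.2 + 7 = 9.2.
The Pareto density is decreasing on [x_m, ∞), so the mode is x_m = 45.50.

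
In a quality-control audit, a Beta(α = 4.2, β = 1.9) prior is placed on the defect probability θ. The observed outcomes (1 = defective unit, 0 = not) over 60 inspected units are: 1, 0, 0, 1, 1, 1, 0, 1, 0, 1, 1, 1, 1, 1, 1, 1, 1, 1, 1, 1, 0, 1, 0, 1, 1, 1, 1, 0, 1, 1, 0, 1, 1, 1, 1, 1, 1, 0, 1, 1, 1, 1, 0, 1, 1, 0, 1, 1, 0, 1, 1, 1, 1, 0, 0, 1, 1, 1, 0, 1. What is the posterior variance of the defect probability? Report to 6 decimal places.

0.002836

The Beta prior is conjugate to a Binomial/Bernoulli likelihood; the update adds successes to α and failures to β.
Posterior: Beta(α+k, β+n−k) = Beta(4.2+45, 1.9+15) = Beta(49.2, 16.9).
Var = αβ/((α+β)²(α+β+1)) = 49.2·16.9/(66.1²·67.1) = 0.002836.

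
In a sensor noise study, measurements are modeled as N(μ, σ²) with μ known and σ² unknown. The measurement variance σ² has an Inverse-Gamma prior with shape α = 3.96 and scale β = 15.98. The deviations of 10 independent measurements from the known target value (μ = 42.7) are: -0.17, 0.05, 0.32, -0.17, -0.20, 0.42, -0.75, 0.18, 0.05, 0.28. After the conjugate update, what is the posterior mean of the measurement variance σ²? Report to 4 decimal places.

2.0738

With known mean μ and an Inverse-Gamma(α, β) prior on σ², the Normal likelihood is conjugate: posterior is Inv-Gamma(α + n/2, β + Σ(xᵢ−μ)²/2).
Σ(xᵢ−μ)² = (-0.17)² + (0.05)² + (0.32)² + (-0.17)² + (-0.20)² + (0.42)² + (-0.75)² + (0.18)² + (0.05)² + (0.28)² = 1.0549.
Posterior: Inv-Gamma(3.96 + 10/2, 15.98 + 1.0549/2) = Inv-Gamma(8.96, 16.50745).
E[σ²|data] = β/(α−1) = 16.50745/7.96 = 2.0738.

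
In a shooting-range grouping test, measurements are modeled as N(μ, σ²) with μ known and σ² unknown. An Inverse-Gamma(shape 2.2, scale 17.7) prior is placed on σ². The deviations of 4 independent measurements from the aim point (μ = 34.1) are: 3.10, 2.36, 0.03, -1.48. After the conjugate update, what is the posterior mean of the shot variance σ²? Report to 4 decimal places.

With known mean μ and an Inverse-Gamma(α, β) prior on σ², the Normal likelihood is conjugate: posterior is Inv-Gamma(α + n/2, β + Σ(xᵢ−μ)²/2).
Σ(xᵢ−μ)² = (3.10)² + (2.36)² + (0.03)² + (-1.48)² = 17.3709.
Posterior: Inv-Gamma(2.2 + 4/2, 17.7 + 17.3709/2) = Inv-Gamma(4.20, 26.38545).
E[σ²|data] = β/(α−1) = 26.38545/3.20 = 8.2455.

8.2455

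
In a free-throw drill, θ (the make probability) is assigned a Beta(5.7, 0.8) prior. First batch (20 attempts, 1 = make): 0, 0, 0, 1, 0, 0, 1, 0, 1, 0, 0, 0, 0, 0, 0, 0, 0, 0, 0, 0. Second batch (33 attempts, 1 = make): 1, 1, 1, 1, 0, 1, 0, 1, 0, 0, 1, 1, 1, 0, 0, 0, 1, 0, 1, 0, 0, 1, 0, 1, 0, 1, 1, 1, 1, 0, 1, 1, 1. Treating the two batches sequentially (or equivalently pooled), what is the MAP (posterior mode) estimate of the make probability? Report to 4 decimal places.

The Beta prior is conjugate to a Binomial/Bernoulli likelihood; the update adds successes to α and failures to β.
After batch 1: Beta(5.7+3, 0.8+17) = Beta(8.7, 17.8).
After batch 2: Beta(8.7+20, 17.8+13) = Beta(28.7, 30.8).
Mode of Beta(a,b) for a,b>1 is (a−1)/(a+b−2) = 27.7/57.5 = 0.4817.

0.4817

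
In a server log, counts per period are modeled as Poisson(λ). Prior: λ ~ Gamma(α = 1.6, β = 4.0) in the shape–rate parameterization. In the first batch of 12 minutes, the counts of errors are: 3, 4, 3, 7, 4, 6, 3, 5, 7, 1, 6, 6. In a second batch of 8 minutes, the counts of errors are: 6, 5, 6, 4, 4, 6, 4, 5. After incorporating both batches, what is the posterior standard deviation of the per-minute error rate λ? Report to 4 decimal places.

0.4095

With a Gamma(shape α, rate β) prior, the Poisson likelihood is conjugate: the posterior is Gamma(α + ΣXᵢ, β + n).
Batch 1: sum of counts S = 55 over n = 12 minutes.
After batch 1: Gamma(α+S, β+n) = Gamma(1.6+55, 4.0+12) = Gamma(56.6, 16.0).
Batch 2: sum of counts S = 40 over n = 8 minutes.
After batch 2: Gamma(α+S, β+n) = Gamma(56.6+40, 16.0+8) = Gamma(96.6, 24.0).
SD = √α/β = √96.6/24.0 = 0.4095.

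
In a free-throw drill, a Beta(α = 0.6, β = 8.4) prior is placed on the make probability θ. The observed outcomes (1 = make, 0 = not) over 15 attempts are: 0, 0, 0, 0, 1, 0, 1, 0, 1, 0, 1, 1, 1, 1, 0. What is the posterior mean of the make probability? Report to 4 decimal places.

0.3167

The Beta prior is conjugate to a Binomial/Bernoulli likelihood; the update adds successes to α and failures to β.
Posterior: Beta(α+k, β+n−k) = Beta(0.6+7, 8.4+8) = Beta(7.6, 16.4).
Posterior mean = α/(α+β) = 7.6/24.0 = 0.3167.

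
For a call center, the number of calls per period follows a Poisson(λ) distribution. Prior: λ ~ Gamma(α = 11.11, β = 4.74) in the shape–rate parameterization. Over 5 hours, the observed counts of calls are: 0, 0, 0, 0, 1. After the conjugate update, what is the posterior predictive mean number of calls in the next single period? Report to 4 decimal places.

With a Gamma(shape α, rate β) prior, the Poisson likelihood is conjugate: the posterior is Gamma(α + ΣXᵢ, β + n).
Sum of counts S = 1 over n = 5 hours.
Posterior: Gamma(α+S, β+n) = Gamma(11.11+1, 4.74+5) = Gamma(12.11, 9.74).
The predictive distribution for one future period is NegBinom with mean α/β = 1.2433.

1.2433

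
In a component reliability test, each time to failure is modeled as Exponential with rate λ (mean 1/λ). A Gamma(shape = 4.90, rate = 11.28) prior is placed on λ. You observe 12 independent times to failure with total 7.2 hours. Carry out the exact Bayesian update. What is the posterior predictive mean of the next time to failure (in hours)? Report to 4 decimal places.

1.1623

With a Gamma(shape α, rate β) prior on the exponential rate λ, the posterior after n observations with total T = Σxᵢ is Gamma(α+n, β+T).
Posterior: Gamma(4.90+12, 11.28+7.2) = Gamma(16.90, 18.48).
The predictive distribution for the next observation is Lomax; its mean is β/(α−1) = 18.48/15.90 = 1.1623.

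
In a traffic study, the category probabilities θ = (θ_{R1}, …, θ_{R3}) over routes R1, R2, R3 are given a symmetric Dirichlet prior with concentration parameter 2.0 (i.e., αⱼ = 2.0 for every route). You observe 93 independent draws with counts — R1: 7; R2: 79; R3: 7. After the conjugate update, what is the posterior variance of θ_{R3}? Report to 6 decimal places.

The Dirichlet prior is conjugate to the Multinomial likelihood: each posterior αⱼ = prior αⱼ + observed count nⱼ.
Posterior concentration: (9.0, 81.0, 9.0), total = 99.0.
Var[θ_j] = α_j(Σα−α_j)/((Σα)²(Σα+1)) = 9.0·90.0/(99.0²·100.0) = 0.000826.

0.000826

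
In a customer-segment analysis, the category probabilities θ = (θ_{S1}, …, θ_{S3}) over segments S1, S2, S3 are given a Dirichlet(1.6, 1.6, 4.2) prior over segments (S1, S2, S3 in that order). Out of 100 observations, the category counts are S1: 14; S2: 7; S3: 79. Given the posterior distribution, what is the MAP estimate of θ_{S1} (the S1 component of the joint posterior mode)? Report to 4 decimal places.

The Dirichlet prior is conjugate to the Multinomial likelihood: each posterior αⱼ = prior αⱼ + observed count nⱼ.
Posterior concentration: (15.6, 8.6, 83.2), total = 107.4.
Joint mode component: (α_{S1}−1)/(Σα−K) = 14.6/104.4 = 0.1398.

0.1398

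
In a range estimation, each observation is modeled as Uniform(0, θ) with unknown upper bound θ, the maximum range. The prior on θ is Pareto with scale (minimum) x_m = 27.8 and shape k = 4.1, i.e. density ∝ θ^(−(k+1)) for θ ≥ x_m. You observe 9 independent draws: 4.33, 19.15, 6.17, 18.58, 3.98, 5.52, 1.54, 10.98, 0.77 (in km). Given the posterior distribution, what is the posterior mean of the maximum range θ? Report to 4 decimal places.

30.0975

A Pareto(scale x_m, shape k) prior on the upper bound θ of Uniform(0, θ) is conjugate: posterior is Pareto(max(x_m, max xᵢ), k + n).
Sample maximum = 19.15; prior scale x_m = 27.8 → posterior scale = max = 27.80.
Posterior shape = 4.1 + 9 = 13.1.
E[θ|data] = k·x_m/(k−1) = 13.1·27.80/12.1 = 30.0975.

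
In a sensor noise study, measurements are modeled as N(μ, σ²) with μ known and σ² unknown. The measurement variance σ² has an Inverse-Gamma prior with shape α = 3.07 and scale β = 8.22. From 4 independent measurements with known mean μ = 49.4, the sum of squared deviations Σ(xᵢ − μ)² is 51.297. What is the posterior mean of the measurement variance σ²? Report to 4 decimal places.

With known mean μ and an Inverse-Gamma(α, β) prior on σ², the Normal likelihood is conjugate: posterior is Inv-Gamma(α + n/2, β + Σ(xᵢ−μ)²/2).
Posterior: Inv-Gamma(3.07 + 4/2, 8.22 + 51.297/2) = Inv-Gamma(5.07, 33.8685).
E[σ²|data] = β/(α−1) = 33.8685/4.07 = 8.3215.

8.3215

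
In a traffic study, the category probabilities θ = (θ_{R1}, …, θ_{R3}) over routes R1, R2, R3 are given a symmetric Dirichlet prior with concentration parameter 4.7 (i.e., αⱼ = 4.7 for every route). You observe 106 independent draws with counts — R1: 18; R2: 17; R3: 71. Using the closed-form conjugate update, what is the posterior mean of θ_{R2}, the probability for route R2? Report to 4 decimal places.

The Dirichlet prior is conjugate to the Multinomial likelihood: each posterior αⱼ = prior αⱼ + observed count nⱼ.
Posterior concentration: (22.7, 21.7, 75.7), total = 120.1.
E[θ_{R2}|data] = α_{R2}/Σα = 21.7/120.1 = 0.1807.

0.1807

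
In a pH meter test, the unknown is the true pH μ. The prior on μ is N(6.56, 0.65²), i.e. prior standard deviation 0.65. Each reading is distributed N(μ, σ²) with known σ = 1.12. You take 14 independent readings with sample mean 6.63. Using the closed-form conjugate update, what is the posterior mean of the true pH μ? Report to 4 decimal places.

For Normal data with known variance σ², a Normal(μ₀, σ₀²) prior on μ is conjugate. Posterior precision = 1/σ₀² + n/σ²; posterior mean is the precision-weighted average of μ₀ and x̄.
n·x̄ = 14·6.63 = 92.82.
σ₀² = 0.65² = 0.4225, σ² = 1.12² = 1.2544; σ² + n·σ₀² = 1.2544 + 14·0.4225 = 7.1694.
Posterior mean = (μ₀/σ₀² + n·x̄/σ²)/(1/σ₀² + n/σ²) = (σ²·μ₀ + σ₀²·n·x̄)/(σ² + n·σ₀²) = (1.2544·6.56 + 0.4225·92.82)/7.1694 = 47.445314/7.1694 = 6.6178.

6.6178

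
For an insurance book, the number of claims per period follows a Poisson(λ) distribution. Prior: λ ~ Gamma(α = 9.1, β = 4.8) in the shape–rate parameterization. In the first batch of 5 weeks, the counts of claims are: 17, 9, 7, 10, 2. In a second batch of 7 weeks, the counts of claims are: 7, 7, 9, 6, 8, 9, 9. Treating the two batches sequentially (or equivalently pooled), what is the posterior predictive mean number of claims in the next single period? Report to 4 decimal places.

6.4940

With a Gamma(shape α, rate β) prior, the Poisson likelihood is conjugate: the posterior is Gamma(α + ΣXᵢ, β + n).
Batch 1: sum of counts S = 45 over n = 5 weeks.
After batch 1: Gamma(α+S, β+n) = Gamma(9.1+45, 4.8+5) = Gamma(54.1, 9.8).
Batch 2: sum of counts S = 55 over n = 7 weeks.
After batch 2: Gamma(α+S, β+n) = Gamma(54.1+55, 9.8+7) = Gamma(109.1, 16.8).
The predictive distribution for one future period is NegBinom with mean α/β = 6.4940.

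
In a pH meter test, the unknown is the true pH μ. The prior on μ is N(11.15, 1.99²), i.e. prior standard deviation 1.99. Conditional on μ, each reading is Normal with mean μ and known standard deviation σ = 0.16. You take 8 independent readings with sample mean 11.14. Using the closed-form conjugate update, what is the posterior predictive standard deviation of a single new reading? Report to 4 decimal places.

For Normal data with known variance σ², a Normal(μ₀, σ₀²) prior on μ is conjugate. Posterior precision = 1/σ₀² + n/σ²; posterior mean is the precision-weighted average of μ₀ and x̄.
σ₀² = 1.99² = 3.9601, σ² = 0.16² = 0.0256; σ² + n·σ₀² = 0.0256 + 8·3.9601 = 31.7064.
Posterior precision = 1/σ₀² + n/σ² = 1/3.9601 + 8/0.0256 = (σ² + n·σ₀²)/(σ₀²σ²) = 31.7064/(3.9601·0.0256); posterior variance σₙ² = σ₀²σ²/(σ² + n·σ₀²) = 3.9601·0.0256/31.7064 = 0.003197.
Predictive variance for one new observation = σₙ² + σ² = 3.9601·0.0256/31.7064 + 0.0256 = σ²·(σ₀² + 31.7064)/31.7064 = 0.0256·35.6665/31.7064 = 0.028797; SD = √(0.0256·35.6665/31.7064) = 0.1697.

0.1697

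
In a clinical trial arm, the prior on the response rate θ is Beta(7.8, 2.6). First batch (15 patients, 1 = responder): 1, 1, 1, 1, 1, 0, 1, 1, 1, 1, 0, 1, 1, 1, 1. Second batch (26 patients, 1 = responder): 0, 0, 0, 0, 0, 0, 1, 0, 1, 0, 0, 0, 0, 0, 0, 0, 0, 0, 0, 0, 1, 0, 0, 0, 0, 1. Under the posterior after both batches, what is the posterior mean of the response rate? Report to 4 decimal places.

The Beta prior is conjugate to a Binomial/Bernoulli likelihood; the update adds successes to α and failures to β.
After batch 1: Beta(7.8+13, 2.6+2) = Beta(20.8, 4.6).
After batch 2: Beta(20.8+4, 4.6+22) = Beta(24.8, 26.6).
Posterior mean = α/(α+β) = 24.8/51.4 = 0.4825.

0.4825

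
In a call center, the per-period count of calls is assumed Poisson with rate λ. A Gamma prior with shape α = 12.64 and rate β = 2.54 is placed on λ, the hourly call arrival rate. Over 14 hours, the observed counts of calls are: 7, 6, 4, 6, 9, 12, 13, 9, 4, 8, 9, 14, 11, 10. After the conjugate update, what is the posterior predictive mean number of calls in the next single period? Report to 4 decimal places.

8.1403

With a Gamma(shape α, rate β) prior, the Poisson likelihood is conjugate: the posterior is Gamma(α + ΣXᵢ, β + n).
Sum of counts S = 122 over n = 14 hours.
Posterior: Gamma(α+S, β+n) = Gamma(12.64+122, 2.54+14) = Gamma(134.64, 16.54).
The predictive distribution for one future period is NegBinom with mean α/β = 8.1403.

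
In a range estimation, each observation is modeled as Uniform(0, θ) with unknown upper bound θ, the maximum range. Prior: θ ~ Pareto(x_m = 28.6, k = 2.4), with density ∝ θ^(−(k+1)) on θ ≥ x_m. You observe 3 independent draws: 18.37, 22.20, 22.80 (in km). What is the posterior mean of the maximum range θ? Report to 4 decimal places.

35.1000

A Pareto(scale x_m, shape k) prior on the upper bound θ of Uniform(0, θ) is conjugate: posterior is Pareto(max(x_m, max xᵢ), k + n).
Sample maximum = 22.80; prior scale x_m = 28.6 → posterior scale = max = 28.60.
Posterior shape = 2.4 + 3 = 5.4.
E[θ|data] = k·x_m/(k−1) = 5.4·28.60/4.4 = 35.1000.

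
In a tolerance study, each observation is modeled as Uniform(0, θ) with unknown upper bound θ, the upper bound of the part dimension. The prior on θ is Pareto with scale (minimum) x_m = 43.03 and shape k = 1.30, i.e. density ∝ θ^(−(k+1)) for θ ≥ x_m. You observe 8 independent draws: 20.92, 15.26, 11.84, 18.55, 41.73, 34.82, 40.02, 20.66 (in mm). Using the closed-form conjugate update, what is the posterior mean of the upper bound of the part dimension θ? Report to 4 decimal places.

A Pareto(scale x_m, shape k) prior on the upper bound θ of Uniform(0, θ) is conjugate: posterior is Pareto(max(x_m, max xᵢ), k + n).
Sample maximum = 41.73; prior scale x_m = 43.03 → posterior scale = max = 43.03.
Posterior shape = 1.30 + 8 = 9.30.
E[θ|data] = k·x_m/(k−1) = 9.30·43.03/8.30 = 48.2143.

48.2143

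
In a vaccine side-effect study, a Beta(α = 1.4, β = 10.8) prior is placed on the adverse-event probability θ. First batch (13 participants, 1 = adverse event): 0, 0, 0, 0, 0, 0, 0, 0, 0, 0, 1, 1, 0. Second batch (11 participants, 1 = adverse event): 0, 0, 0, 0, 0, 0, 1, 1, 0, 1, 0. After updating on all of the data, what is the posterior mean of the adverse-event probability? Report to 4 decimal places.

The Beta prior is conjugate to a Binomial/Bernoulli likelihood; the update adds successes to α and failures to β.
After batch 1: Beta(1.4+2, 10.8+11) = Beta(3.4, 21.8).
After batch 2: Beta(3.4+3, 21.8+8) = Beta(6.4, 29.8).
Posterior mean = α/(α+β) = 6.4/36.2 = 0.1768.

0.1768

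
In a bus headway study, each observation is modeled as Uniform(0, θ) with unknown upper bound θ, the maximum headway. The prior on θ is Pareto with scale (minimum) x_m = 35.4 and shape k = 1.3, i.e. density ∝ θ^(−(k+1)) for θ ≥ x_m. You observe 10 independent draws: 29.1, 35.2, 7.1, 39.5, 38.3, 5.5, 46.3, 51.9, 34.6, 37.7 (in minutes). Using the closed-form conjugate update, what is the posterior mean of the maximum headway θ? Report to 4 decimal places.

A Pareto(scale x_m, shape k) prior on the upper bound θ of Uniform(0, θ) is conjugate: posterior is Pareto(max(x_m, max xᵢ), k + n).
Sample maximum = 51.9; prior scale x_m = 35.4 → posterior scale = max = 51.9.
Posterior shape = 1.3 + 10 = 11.3.
E[θ|data] = k·x_m/(k−1) = 11.3·51.9/10.3 = 56.9388.

56.9388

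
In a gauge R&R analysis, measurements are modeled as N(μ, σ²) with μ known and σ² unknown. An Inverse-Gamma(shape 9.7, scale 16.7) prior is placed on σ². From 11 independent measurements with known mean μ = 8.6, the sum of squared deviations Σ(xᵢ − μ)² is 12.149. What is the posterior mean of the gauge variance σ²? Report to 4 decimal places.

1.6038

With known mean μ and an Inverse-Gamma(α, β) prior on σ², the Normal likelihood is conjugate: posterior is Inv-Gamma(α + n/2, β + Σ(xᵢ−μ)²/2).
Posterior: Inv-Gamma(9.7 + 11/2, 16.7 + 12.149/2) = Inv-Gamma(15.20, 22.7745).
E[σ²|data] = β/(α−1) = 22.7745/14.20 = 1.6038.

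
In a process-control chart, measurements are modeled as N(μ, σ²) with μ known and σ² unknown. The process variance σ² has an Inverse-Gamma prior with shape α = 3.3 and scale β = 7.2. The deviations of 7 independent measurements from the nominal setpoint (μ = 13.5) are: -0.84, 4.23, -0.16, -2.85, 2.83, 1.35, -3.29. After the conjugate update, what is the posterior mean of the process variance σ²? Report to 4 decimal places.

With known mean μ and an Inverse-Gamma(α, β) prior on σ², the Normal likelihood is conjugate: posterior is Inv-Gamma(α + n/2, β + Σ(xᵢ−μ)²/2).
Σ(xᵢ−μ)² = (-0.84)² + (4.23)² + (-0.16)² + (-2.85)² + (2.83)² + (1.35)² + (-3.29)² = 47.4021.
Posterior: Inv-Gamma(3.3 + 7/2, 7.2 + 47.4021/2) = Inv-Gamma(6.80, 30.90105).
E[σ²|data] = β/(α−1) = 30.90105/5.80 = 5.3278.

5.3278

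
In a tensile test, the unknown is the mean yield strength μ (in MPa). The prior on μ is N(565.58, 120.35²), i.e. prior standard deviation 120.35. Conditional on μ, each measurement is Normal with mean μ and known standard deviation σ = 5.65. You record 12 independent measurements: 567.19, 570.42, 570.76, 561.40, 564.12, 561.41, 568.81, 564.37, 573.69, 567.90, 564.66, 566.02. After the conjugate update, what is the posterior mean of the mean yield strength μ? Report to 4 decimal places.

566.7290

For Normal data with known variance σ², a Normal(μ₀, σ₀²) prior on μ is conjugate. Posterior precision = 1/σ₀² + n/σ²; posterior mean is the precision-weighted average of μ₀ and x̄.
Σxᵢ = 567.19 + 570.42 + 570.76 + 561.40 + 564.12 + 561.41 + 568.81 + 564.37 + 573.69 + 567.90 + 564.66 + 566.02 = 6800.75, so n·x̄ = 6800.75.
σ₀² = 120.35² = 14484.1225, σ² = 5.65² = 31.9225; σ² + n·σ₀² = 31.9225 + 12·14484.1225 = 173841.3925.
Posterior mean = (μ₀/σ₀² + n·x̄/σ²)/(1/σ₀² + n/σ²) = (σ²·μ₀ + σ₀²·n·x̄)/(σ² + n·σ₀²) = (31.9225·565.58 + 14484.1225·6800.75)/173841.3925 = 98520950.819425/173841.3925 = 566.7290.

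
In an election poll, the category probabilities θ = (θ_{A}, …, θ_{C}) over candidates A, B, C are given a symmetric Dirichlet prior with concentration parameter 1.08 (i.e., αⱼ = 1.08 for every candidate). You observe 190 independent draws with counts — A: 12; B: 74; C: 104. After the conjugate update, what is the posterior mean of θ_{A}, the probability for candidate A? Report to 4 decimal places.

0.0677

The Dirichlet prior is conjugate to the Multinomial likelihood: each posterior αⱼ = prior αⱼ + observed count nⱼ.
Posterior concentration: (13.08, 75.08, 105.08), total = 193.24.
E[θ_{A}|data] = α_{A}/Σα = 13.08/193.24 = 0.0677.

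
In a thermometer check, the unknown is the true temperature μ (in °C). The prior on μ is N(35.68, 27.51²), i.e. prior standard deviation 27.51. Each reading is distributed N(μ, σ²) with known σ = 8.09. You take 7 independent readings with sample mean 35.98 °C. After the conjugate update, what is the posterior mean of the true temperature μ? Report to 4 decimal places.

35.9763

For Normal data with known variance σ², a Normal(μ₀, σ₀²) prior on μ is conjugate. Posterior precision = 1/σ₀² + n/σ²; posterior mean is the precision-weighted average of μ₀ and x̄.
n·x̄ = 7·35.98 = 251.86.
σ₀² = 27.51² = 756.8001, σ² = 8.09² = 65.4481; σ² + n·σ₀² = 65.4481 + 7·756.8001 = 5363.0488.
Posterior mean = (μ₀/σ₀² + n·x̄/σ²)/(1/σ₀² + n/σ²) = (σ²·μ₀ + σ₀²·n·x̄)/(σ² + n·σ₀²) = (65.4481·35.68 + 756.8001·251.86)/5363.0488 = 192942.861394/5363.0488 = 35.9763.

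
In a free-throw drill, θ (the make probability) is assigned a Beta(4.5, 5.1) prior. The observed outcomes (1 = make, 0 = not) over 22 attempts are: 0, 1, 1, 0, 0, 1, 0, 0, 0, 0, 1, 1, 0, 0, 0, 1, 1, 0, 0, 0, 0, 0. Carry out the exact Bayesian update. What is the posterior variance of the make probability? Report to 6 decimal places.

0.007101

The Beta prior is conjugate to a Binomial/Bernoulli likelihood; the update adds successes to α and failures to β.
Posterior: Beta(α+k, β+n−k) = Beta(4.5+7, 5.1+15) = Beta(11.5, 20.1).
Var = αβ/((α+β)²(α+β+1)) = 11.5·20.1/(31.6²·32.6) = 0.007101.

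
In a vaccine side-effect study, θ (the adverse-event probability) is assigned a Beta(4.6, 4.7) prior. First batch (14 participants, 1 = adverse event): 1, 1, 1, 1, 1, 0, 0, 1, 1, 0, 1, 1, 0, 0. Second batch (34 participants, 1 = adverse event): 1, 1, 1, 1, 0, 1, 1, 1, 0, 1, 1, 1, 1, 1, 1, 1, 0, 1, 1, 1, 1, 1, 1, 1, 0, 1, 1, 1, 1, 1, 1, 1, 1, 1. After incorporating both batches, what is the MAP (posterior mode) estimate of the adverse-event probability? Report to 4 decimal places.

0.7703

The Beta prior is conjugate to a Binomial/Bernoulli likelihood; the update adds successes to α and failures to β.
After batch 1: Beta(4.6+9, 4.7+5) = Beta(13.6, 9.7).
After batch 2: Beta(13.6+30, 9.7+4) = Beta(43.6, 13.7).
Mode of Beta(a,b) for a,b>1 is (a−1)/(a+b−2) = 42.6/55.3 = 0.7703.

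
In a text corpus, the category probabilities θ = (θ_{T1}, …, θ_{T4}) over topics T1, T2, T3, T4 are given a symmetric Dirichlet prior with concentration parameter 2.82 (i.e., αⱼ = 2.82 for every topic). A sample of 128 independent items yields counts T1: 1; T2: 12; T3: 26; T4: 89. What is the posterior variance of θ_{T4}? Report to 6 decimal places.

The Dirichlet prior is conjugate to the Multinomial likelihood: each posterior αⱼ = prior αⱼ + observed count nⱼ.
Posterior concentration: (3.82, 14.82, 28.82, 91.82), total = 139.28.
Var[θ_j] = α_j(Σα−α_j)/((Σα)²(Σα+1)) = 91.82·47.46/(139.28²·140.28) = 0.001601.

0.001601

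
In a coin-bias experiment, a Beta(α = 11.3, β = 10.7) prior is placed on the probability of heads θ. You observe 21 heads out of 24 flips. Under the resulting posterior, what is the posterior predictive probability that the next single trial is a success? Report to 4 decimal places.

The Beta prior is conjugate to a Binomial/Bernoulli likelihood; the update adds successes to α and failures to β.
Posterior: Beta(α+k, β+n−k) = Beta(11.3+21, 10.7+3) = Beta(32.3, 13.7).
For a single future Bernoulli trial, P(success | data) = α/(α+β) = 0.7022.

0.7022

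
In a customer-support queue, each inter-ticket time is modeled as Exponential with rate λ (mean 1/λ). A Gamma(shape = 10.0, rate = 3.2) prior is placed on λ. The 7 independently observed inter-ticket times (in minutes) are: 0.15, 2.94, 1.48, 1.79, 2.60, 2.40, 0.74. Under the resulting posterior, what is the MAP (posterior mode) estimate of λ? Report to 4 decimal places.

With a Gamma(shape α, rate β) prior on the exponential rate λ, the posterior after n observations with total T = Σxᵢ is Gamma(α+n, β+T).
Sum of observations T = 12.10 minutes; n = 7.
Posterior: Gamma(10.0+7, 3.2+12.10) = Gamma(17.0, 15.30).
Mode = (α−1)/β = 1.0458.

1.0458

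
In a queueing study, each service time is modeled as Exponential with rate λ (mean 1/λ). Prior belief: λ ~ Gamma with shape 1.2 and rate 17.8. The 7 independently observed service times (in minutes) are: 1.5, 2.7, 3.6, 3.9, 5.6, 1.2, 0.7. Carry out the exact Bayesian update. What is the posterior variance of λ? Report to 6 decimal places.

With a Gamma(shape α, rate β) prior on the exponential rate λ, the posterior after n observations with total T = Σxᵢ is Gamma(α+n, β+T).
Sum of observations T = 19.2 minutes; n = 7.
Posterior: Gamma(1.2+7, 17.8+19.2) = Gamma(8.2, 37.0).
Var = α/β² = 0.005990.

0.005990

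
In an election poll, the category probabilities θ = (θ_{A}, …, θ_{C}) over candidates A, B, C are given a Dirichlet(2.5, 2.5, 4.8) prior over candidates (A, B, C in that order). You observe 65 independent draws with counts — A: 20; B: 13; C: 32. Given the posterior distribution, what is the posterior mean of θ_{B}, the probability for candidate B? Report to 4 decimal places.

0.2072

The Dirichlet prior is conjugate to the Multinomial likelihood: each posterior αⱼ = prior αⱼ + observed count nⱼ.
Posterior concentration: (22.5, 15.5, 36.8), total = 74.8.
E[θ_{B}|data] = α_{B}/Σα = 15.5/74.8 = 0.2072.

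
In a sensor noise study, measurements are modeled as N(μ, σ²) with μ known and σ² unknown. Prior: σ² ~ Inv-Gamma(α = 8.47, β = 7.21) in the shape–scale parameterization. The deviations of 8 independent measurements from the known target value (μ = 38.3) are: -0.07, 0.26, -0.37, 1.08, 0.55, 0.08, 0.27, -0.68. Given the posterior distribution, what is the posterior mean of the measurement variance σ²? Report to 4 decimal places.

With known mean μ and an Inverse-Gamma(α, β) prior on σ², the Normal likelihood is conjugate: posterior is Inv-Gamma(α + n/2, β + Σ(xᵢ−μ)²/2).
Σ(xᵢ−μ)² = (-0.07)² + (0.26)² + (-0.37)² + (1.08)² + (0.55)² + (0.08)² + (0.27)² + (-0.68)² = 2.2200.
Posterior: Inv-Gamma(8.47 + 8/2, 7.21 + 2.2200/2) = Inv-Gamma(12.47, 8.32000).
E[σ²|data] = β/(α−1) = 8.32000/11.47 = 0.7254.

0.7254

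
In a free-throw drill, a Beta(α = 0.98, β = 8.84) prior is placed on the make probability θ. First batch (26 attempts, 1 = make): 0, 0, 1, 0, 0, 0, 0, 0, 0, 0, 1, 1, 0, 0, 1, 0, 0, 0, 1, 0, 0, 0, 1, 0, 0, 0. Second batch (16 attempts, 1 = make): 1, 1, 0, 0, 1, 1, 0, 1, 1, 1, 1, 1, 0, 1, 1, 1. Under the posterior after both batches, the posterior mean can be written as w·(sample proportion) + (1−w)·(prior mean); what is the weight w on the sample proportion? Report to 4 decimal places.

The Beta prior is conjugate to a Binomial/Bernoulli likelihood; the update adds successes to α and failures to β.
Total number of attempts: n = 26 + 16 = 42.
Posterior mean = (α₀+k)/(α₀+β₀+n) = [n/(α₀+β₀+n)]·(k/n) + [(α₀+β₀)/(α₀+β₀+n)]·α₀/(α₀+β₀), so only n and the prior enter the weight.
The weight on the data is w = n/(α₀+β₀+n) = 42/(0.98+8.84+42) = 42/51.82 = 0.8105.

0.8105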